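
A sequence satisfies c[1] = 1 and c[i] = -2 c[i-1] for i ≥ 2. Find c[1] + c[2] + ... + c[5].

c[2] = -2*1 = -2
c[3] = -2*(-2) = 4
c[4] = -2*4 = -8
c[5] = -2*(-8) = 16
Sum = 1 + (-2) + 4 + (-8) + 16 = 11

11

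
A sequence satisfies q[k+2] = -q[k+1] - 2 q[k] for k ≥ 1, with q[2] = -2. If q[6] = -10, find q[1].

2

Let q[1] = x.
q[3] = 2 - 2x
q[4] = 2 + 2x
q[5] = -6 + 2x
q[6] = 2 - 6x
So 2 - 6x = -10, giving x = 2.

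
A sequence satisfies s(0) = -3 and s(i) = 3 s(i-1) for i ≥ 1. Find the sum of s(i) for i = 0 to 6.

s(1) = 3(-3) = -9
s(2) = 3(-9) = -27
s(3) = 3(-27) = -81
s(4) = 3(-81) = -243
s(5) = 3(-243) = -729
s(6) = 3(-729) = -2187
Sum = (-3) + (-9) + (-27) + (-81) + (-243) + (-729) + (-2187) = -3279

-3279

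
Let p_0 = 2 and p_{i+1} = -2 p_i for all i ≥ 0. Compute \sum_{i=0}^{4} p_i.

22

p_1 = -2*2 = -4
p_2 = -2*(-4) = 8
p_3 = -2*8 = -16
p_4 = -2*(-16) = 32
Sum = 2 + (-4) + 8 + (-16) + 32 = 22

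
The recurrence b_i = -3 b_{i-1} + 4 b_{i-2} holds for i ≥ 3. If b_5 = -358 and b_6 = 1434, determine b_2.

6

Rearranging, b_{i-2} = (b_i + 3 b_{i-1}) / 4.
b_4 = (1434 + 3·(-358)) / 4 = 360/4 = 90
b_3 = (-358 + 3·90) / 4 = -88/4 = -22
b_2 = (90 + 3·(-22)) / 4 = 24/4 = 6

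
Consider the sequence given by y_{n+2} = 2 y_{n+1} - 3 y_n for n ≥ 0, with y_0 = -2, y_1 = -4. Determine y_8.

y_2 = 2*(-4) - 3*(-2) = -2
y_3 = 2*(-2) - 3*(-4) = 8
y_4 = 2*8 - 3*(-2) = 22
y_5 = 2*22 - 3*8 = 20
y_6 = 2*20 - 3*22 = -26
y_7 = 2*(-26) - 3*20 = -112
y_8 = 2*(-112) - 3*(-26) = -146

-146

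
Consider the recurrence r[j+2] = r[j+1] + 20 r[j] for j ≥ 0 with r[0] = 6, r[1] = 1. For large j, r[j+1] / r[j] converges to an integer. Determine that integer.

5

The characteristic equation is r^2 - r - 20 = 0, which factors as (r - 5)(r + 4) = 0.
So the roots are 5 and -4. Since |5| > |-4| and the coefficient of 5^j is non-zero, the ratio tends to 5.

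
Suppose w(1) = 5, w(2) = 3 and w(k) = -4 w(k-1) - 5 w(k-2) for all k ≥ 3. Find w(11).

w(3) = -4·3 - 5·5 = -37
w(4) = -4·(-37) - 5·3 = 133
w(5) = -4·133 - 5·(-37) = -347
w(6) = -4·(-347) - 5·133 = 723
w(7) = -4·723 - 5·(-347) = -1157
w(8) = -4·(-1157) - 5·723 = 1013
w(9) = -4·1013 - 5·(-1157) = 1733
w(10) = -4·1733 - 5·1013 = -11997
w(11) = -4·(-11997) - 5·1733 = 39323

39323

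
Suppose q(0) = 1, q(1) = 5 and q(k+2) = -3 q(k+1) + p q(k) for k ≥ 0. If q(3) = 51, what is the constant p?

3

q(2) = -15 + p
q(3) = 45 + 2p
So 45 + 2p = 51, giving p = 3.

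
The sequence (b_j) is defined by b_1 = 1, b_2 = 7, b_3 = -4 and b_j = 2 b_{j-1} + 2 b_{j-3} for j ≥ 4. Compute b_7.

-20

b_4 = 2*(-4) + 2*1 = -6
b_5 = 2*(-6) + 2*7 = 2
b_6 = 2*2 + 2*(-4) = -4
b_7 = 2*(-4) + 2*(-6) = -20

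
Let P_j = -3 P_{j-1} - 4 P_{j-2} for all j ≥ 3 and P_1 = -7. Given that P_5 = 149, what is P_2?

-3

Let P_2 = x.
P_3 = 28 - 3x
P_4 = -84 + 5x
P_5 = 140 - 3x
So 140 - 3x = 149, giving x = -3.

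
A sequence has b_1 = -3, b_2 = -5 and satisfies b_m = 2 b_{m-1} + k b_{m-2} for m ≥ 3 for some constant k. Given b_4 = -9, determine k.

b_3 = -10 - 3k
b_4 = -20 - 11k
So -20 - 11k = -9, giving k = -1.

-1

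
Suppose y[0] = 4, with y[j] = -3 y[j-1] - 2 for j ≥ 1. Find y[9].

y[1] = -3*4 - 2 = -14
y[2] = -3*(-14) - 2 = 40
y[3] = -3*40 - 2 = -122
y[4] = -3*(-122) - 2 = 364
y[5] = -3*364 - 2 = -1094
y[6] = -3*(-1094) - 2 = 3280
y[7] = -3*3280 - 2 = -9842
y[8] = -3*(-9842) - 2 = 29524
y[9] = -3*29524 - 2 = -88574

-88574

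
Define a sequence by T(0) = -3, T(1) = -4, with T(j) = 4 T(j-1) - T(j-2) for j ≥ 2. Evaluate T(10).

T(2) = 4(-4) - (-3) = -13
T(3) = 4(-13) - (-4) = -48
T(4) = 4(-48) - (-13) = -179
T(5) = 4(-179) - (-48) = -668
T(6) = 4(-668) - (-179) = -2493
T(7) = 4(-2493) - (-668) = -9304
T(8) = 4(-9304) - (-2493) = -34723
T(9) = 4(-34723) - (-9304) = -129588
T(10) = 4(-129588) - (-34723) = -483629

-483629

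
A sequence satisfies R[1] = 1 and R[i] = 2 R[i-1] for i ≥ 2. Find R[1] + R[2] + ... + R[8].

R[2] = 2(1) = 2
R[3] = 2(2) = 4
R[4] = 2(4) = 8
R[5] = 2(8) = 16
R[6] = 2(16) = 32
R[7] = 2(32) = 64
R[8] = 2(64) = 128
Sum = 1 + 2 + 4 + 8 + 16 + 32 + 64 + 128 = 255

255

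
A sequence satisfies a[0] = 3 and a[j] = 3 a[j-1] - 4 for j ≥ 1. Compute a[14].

4782971

The fixed point is -4/(1 - 3) = 2, so a[j] - 2 = 3(a[j-1] - 2).
Hence a[j] = 1·3^j + 2.
a[14] = 1·3^{14} + 2 = 1·4782969 + 2 = 4782971.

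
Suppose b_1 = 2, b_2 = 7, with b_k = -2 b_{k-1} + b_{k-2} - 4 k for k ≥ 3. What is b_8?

b_3 = -2(7) + 2 - 12 = -24
b_4 = -2(-24) + 7 - 16 = 39
b_5 = -2(39) + (-24) - 20 = -122
b_6 = -2(-122) + 39 - 24 = 259
b_7 = -2(259) + (-122) - 28 = -668
b_8 = -2(-668) + 259 - 32 = 1563

1563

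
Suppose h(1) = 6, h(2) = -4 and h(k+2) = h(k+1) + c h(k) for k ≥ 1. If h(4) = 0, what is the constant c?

h(3) = -4 + 6c
h(4) = -4 + 2c
So -4 + 2c = 0, giving c = 2.

2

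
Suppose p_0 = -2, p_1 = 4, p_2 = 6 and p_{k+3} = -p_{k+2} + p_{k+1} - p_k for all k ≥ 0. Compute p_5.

-8

p_3 = -6 + 4 - (-2) = 0
p_4 = -0 + 6 - 4 = 2
p_5 = -2 + 0 - 6 = -8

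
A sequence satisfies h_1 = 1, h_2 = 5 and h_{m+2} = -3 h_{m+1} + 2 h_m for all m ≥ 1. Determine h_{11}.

-353509

h_3 = -3(5) + 2(1) = -13
h_4 = -3(-13) + 2(5) = 49
h_5 = -3(49) + 2(-13) = -173
h_6 = -3(-173) + 2(49) = 617
h_7 = -3(617) + 2(-173) = -2197
h_8 = -3(-2197) + 2(617) = 7825
h_9 = -3(7825) + 2(-2197) = -27869
h_{10} = -3(-27869) + 2(7825) = 99257
h_{11} = -3(99257) + 2(-27869) = -353509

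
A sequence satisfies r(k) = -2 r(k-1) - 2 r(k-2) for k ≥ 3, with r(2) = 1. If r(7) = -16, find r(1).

-3

Let r(1) = w.
r(3) = -2 - 2w
r(4) = 2 + 4w
r(5) = -4w
r(6) = -4
r(7) = 8 + 8w
So 8 + 8w = -16, giving w = -3.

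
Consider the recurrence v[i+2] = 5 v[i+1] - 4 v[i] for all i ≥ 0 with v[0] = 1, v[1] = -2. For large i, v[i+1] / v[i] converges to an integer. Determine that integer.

The characteristic equation is r^2 - 5r + 4 = 0, which factors as (r - 4)(r - 1) = 0.
So the roots are 4 and 1. Since |4| > |1| and the coefficient of 4^i is non-zero, the ratio tends to 4.

4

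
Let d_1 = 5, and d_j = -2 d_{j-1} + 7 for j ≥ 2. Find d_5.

45

d_2 = -2·5 + 7 = -3
d_3 = -2·(-3) + 7 = 13
d_4 = -2·13 + 7 = -19
d_5 = -2·(-19) + 7 = 45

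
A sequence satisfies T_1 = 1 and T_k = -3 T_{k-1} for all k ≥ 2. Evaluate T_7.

729

T_2 = -3(1) = -3
T_3 = -3(-3) = 9
T_4 = -3(9) = -27
T_5 = -3(-27) = 81
T_6 = -3(81) = -243
T_7 = -3(-243) = 729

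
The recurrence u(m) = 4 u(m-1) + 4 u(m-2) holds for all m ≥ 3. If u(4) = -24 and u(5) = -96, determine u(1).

Rearranging, u(m-2) = (u(m) - 4 u(m-1)) / 4.
u(3) = (-96 - 4(-24)) / 4 = 0/4 = 0
u(2) = (-24 - 4(0)) / 4 = -24/4 = -6
u(1) = (0 - 4(-6)) / 4 = 24/4 = 6

6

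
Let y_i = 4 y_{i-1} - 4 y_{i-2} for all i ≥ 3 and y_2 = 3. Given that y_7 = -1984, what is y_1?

Let y_1 = v.
y_3 = 12 - 4v
y_4 = 36 - 16v
y_5 = 96 - 48v
y_6 = 240 - 128v
y_7 = 576 - 320v
So 576 - 320v = -1984, giving v = 8.

8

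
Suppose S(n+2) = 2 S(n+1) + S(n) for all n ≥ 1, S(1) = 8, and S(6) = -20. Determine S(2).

Let S(2) = w.
S(3) = 8 + 2w
S(4) = 16 + 5w
S(5) = 40 + 12w
S(6) = 96 + 29w
So 96 + 29w = -20, giving w = -4.

-4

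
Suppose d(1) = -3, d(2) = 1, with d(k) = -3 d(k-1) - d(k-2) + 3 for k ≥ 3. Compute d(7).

d(3) = -3(1) - (-3) + 3 = 3
d(4) = -3(3) - 1 + 3 = -7
d(5) = -3(-7) - 3 + 3 = 21
d(6) = -3(21) - (-7) + 3 = -53
d(7) = -3(-53) - 21 + 3 = 141

141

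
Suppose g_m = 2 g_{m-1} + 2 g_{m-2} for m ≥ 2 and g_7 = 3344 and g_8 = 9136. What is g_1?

Rearranging, g_{m-2} = (g_m - 2 g_{m-1}) / 2.
g_6 = (9136 - 2*3344) / 2 = 2448/2 = 1224
g_5 = (3344 - 2*1224) / 2 = 896/2 = 448
g_4 = (1224 - 2*448) / 2 = 328/2 = 164
g_3 = (448 - 2*164) / 2 = 120/2 = 60
g_2 = (164 - 2*60) / 2 = 44/2 = 22
g_1 = (60 - 2*22) / 2 = 16/2 = 8

8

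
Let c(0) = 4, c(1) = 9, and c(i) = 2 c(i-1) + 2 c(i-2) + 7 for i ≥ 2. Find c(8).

14307

c(2) = 2*9 + 2*4 + 7 = 33
c(3) = 2*33 + 2*9 + 7 = 91
c(4) = 2*91 + 2*33 + 7 = 255
c(5) = 2*255 + 2*91 + 7 = 699
c(6) = 2*699 + 2*255 + 7 = 1915
c(7) = 2*1915 + 2*699 + 7 = 5235
c(8) = 2*5235 + 2*1915 + 7 = 14307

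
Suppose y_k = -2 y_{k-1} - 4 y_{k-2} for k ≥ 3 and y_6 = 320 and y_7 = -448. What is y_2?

Rearranging, y_{k-2} = (y_k + 2 y_{k-1}) / -4.
y_5 = (-448 + 2*320) / -4 = 192/-4 = -48
y_4 = (320 + 2*(-48)) / -4 = 224/-4 = -56
y_3 = (-48 + 2*(-56)) / -4 = -160/-4 = 40
y_2 = (-56 + 2*40) / -4 = 24/-4 = -6

-6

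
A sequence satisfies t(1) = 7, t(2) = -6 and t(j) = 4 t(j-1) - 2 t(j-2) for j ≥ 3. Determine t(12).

-2624192

t(3) = 4·(-6) - 2·7 = -38
t(4) = 4·(-38) - 2·(-6) = -140
t(5) = 4·(-140) - 2·(-38) = -484
t(6) = 4·(-484) - 2·(-140) = -1656
t(7) = 4·(-1656) - 2·(-484) = -5656
t(8) = 4·(-5656) - 2·(-1656) = -19312
t(9) = 4·(-19312) - 2·(-5656) = -65936
t(10) = 4·(-65936) - 2·(-19312) = -225120
t(11) = 4·(-225120) - 2·(-65936) = -768608
t(12) = 4·(-768608) - 2·(-225120) = -2624192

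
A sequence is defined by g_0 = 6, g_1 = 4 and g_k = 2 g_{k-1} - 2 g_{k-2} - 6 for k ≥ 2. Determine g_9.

154

g_2 = 2*4 - 2*6 - 6 = -10
g_3 = 2*(-10) - 2*4 - 6 = -34
g_4 = 2*(-34) - 2*(-10) - 6 = -54
g_5 = 2*(-54) - 2*(-34) - 6 = -46
g_6 = 2*(-46) - 2*(-54) - 6 = 10
g_7 = 2*10 - 2*(-46) - 6 = 106
g_8 = 2*106 - 2*10 - 6 = 186
g_9 = 2*186 - 2*106 - 6 = 154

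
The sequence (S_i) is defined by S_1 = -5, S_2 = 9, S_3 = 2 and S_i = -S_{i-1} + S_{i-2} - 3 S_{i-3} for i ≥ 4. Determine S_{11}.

S_4 = -2 + 9 - 3*(-5) = 22
S_5 = -22 + 2 - 3*9 = -47
S_6 = -(-47) + 22 - 3*2 = 63
S_7 = -63 + (-47) - 3*22 = -176
S_8 = -(-176) + 63 - 3*(-47) = 380
S_9 = -380 + (-176) - 3*63 = -745
S_{10} = -(-745) + 380 - 3*(-176) = 1653
S_{11} = -1653 + (-745) - 3*380 = -3538

-3538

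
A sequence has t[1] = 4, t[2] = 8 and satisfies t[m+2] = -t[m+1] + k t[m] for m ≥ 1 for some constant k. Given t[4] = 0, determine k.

-2

t[3] = -8 + 4k
t[4] = 8 + 4k
So 8 + 4k = 0, giving k = -2.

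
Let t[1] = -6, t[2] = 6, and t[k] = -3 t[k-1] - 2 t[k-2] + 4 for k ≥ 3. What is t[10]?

-674

t[3] = -3·6 - 2·(-6) + 4 = -2
t[4] = -3·(-2) - 2·6 + 4 = -2
t[5] = -3·(-2) - 2·(-2) + 4 = 14
t[6] = -3·14 - 2·(-2) + 4 = -34
t[7] = -3·(-34) - 2·14 + 4 = 78
t[8] = -3·78 - 2·(-34) + 4 = -162
t[9] = -3·(-162) - 2·78 + 4 = 334
t[10] = -3·334 - 2·(-162) + 4 = -674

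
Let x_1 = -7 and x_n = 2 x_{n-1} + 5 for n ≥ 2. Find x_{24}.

The fixed point is 5/(1 - 2) = -5, so x_n + 5 = 2(x_{n-1} + 5).
Hence x_n = -2·2^{n-1} - 5.
x_{24} = -2·2^{23} - 5 = -2·8388608 - 5 = -16777221.

-16777221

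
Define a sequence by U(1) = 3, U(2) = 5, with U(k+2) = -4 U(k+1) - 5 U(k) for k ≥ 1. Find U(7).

-835

U(3) = -4*5 - 5*3 = -35
U(4) = -4*(-35) - 5*5 = 115
U(5) = -4*115 - 5*(-35) = -285
U(6) = -4*(-285) - 5*115 = 565
U(7) = -4*565 - 5*(-285) = -835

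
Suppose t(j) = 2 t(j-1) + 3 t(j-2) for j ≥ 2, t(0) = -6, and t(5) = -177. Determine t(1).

3

Let t(1) = x.
t(2) = -18 + 2x
t(3) = -36 + 7x
t(4) = -126 + 20x
t(5) = -360 + 61x
So -360 + 61x = -177, giving x = 3.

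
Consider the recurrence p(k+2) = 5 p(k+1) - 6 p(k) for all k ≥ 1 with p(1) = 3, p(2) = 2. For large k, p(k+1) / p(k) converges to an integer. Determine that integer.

3

The characteristic equation is r^2 - 5r + 6 = 0, which factors as (r - 3)(r - 2) = 0.
So the roots are 3 and 2. Since |3| > |2| and the coefficient of 3^k is non-zero, the ratio tends to 3.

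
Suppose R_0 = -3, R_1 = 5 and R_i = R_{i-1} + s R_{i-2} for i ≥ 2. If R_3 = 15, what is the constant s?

5

R_2 = 5 - 3s
R_3 = 5 + 2s
So 5 + 2s = 15, giving s = 5.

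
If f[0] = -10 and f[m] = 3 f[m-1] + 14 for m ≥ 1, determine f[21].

-31381059616

The fixed point is 14/(1 - 3) = -7, so f[m] + 7 = 3(f[m-1] + 7).
Hence f[m] = -3·3^m - 7.
f[21] = -3·3^{21} - 7 = -3·10460353203 - 7 = -31381059616.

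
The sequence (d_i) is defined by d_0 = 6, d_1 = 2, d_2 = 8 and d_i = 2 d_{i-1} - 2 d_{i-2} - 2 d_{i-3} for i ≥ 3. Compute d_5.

-56

d_3 = 2·8 - 2·2 - 2·6 = 0
d_4 = 2·0 - 2·8 - 2·2 = -20
d_5 = 2·(-20) - 2·0 - 2·8 = -56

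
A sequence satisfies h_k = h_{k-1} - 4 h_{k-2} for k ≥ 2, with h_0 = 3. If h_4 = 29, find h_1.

1

Let h_1 = x.
h_2 = -12 + x
h_3 = -12 - 3x
h_4 = 36 - 7x
So 36 - 7x = 29, giving x = 1.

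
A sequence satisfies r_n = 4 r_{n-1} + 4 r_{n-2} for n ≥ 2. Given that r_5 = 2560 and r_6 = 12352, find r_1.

Rearranging, r_{n-2} = (r_n - 4 r_{n-1}) / 4.
r_4 = (12352 - 4·2560) / 4 = 2112/4 = 528
r_3 = (2560 - 4·528) / 4 = 448/4 = 112
r_2 = (528 - 4·112) / 4 = 80/4 = 20
r_1 = (112 - 4·20) / 4 = 32/4 = 8

8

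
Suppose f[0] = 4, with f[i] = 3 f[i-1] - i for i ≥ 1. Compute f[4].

266

f[1] = 3*4 - 1 = 11
f[2] = 3*11 - 2 = 31
f[3] = 3*31 - 3 = 90
f[4] = 3*90 - 4 = 266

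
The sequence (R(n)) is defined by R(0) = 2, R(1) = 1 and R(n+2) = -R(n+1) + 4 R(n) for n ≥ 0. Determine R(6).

167

R(2) = -1 + 4*2 = 7
R(3) = -7 + 4*1 = -3
R(4) = -(-3) + 4*7 = 31
R(5) = -31 + 4*(-3) = -43
R(6) = -(-43) + 4*31 = 167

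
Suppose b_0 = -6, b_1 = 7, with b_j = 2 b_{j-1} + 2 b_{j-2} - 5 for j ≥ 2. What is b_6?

b_2 = 2(7) + 2(-6) - 5 = -3
b_3 = 2(-3) + 2(7) - 5 = 3
b_4 = 2(3) + 2(-3) - 5 = -5
b_5 = 2(-5) + 2(3) - 5 = -9
b_6 = 2(-9) + 2(-5) - 5 = -33

-33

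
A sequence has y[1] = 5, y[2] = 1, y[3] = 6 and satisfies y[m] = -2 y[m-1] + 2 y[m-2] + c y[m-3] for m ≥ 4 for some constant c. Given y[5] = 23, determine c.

1

y[4] = -10 + 5c
y[5] = 32 - 9c
So 32 - 9c = 23, giving c = 1.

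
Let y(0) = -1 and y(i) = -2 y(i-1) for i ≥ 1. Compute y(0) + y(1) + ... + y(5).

21

y(1) = -2*(-1) = 2
y(2) = -2*2 = -4
y(3) = -2*(-4) = 8
y(4) = -2*8 = -16
y(5) = -2*(-16) = 32
Sum = (-1) + 2 + (-4) + 8 + (-16) + 32 = 21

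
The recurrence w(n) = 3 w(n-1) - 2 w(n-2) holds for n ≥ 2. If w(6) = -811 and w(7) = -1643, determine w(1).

Rearranging, w(n-2) = (w(n) - 3 w(n-1)) / -2.
w(5) = (-1643 - 3*(-811)) / -2 = 790/-2 = -395
w(4) = (-811 - 3*(-395)) / -2 = 374/-2 = -187
w(3) = (-395 - 3*(-187)) / -2 = 166/-2 = -83
w(2) = (-187 - 3*(-83)) / -2 = 62/-2 = -31
w(1) = (-83 - 3*(-31)) / -2 = 10/-2 = -5

-5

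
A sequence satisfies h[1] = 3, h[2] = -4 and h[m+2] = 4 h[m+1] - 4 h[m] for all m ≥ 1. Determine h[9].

h[3] = 4·(-4) - 4·3 = -28
h[4] = 4·(-28) - 4·(-4) = -96
h[5] = 4·(-96) - 4·(-28) = -272
h[6] = 4·(-272) - 4·(-96) = -704
h[7] = 4·(-704) - 4·(-272) = -1728
h[8] = 4·(-1728) - 4·(-704) = -4096
h[9] = 4·(-4096) - 4·(-1728) = -9472

-9472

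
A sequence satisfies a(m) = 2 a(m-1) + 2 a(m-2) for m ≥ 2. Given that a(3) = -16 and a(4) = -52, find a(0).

Rearranging, a(m-2) = (a(m) - 2 a(m-1)) / 2.
a(2) = (-52 - 2·(-16)) / 2 = -20/2 = -10
a(1) = (-16 - 2·(-10)) / 2 = 4/2 = 2
a(0) = (-10 - 2·2) / 2 = -14/2 = -7

-7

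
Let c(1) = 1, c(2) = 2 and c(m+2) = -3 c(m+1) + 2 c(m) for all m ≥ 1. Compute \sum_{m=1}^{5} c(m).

c(3) = -3(2) + 2(1) = -4
c(4) = -3(-4) + 2(2) = 16
c(5) = -3(16) + 2(-4) = -56
Sum = 1 + 2 + (-4) + 16 + (-56) = -41

-41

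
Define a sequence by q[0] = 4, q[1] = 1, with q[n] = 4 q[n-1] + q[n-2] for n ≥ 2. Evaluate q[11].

q[2] = 4(1) + 4 = 8
q[3] = 4(8) + 1 = 33
q[4] = 4(33) + 8 = 140
q[5] = 4(140) + 33 = 593
q[6] = 4(593) + 140 = 2512
q[7] = 4(2512) + 593 = 10641
q[8] = 4(10641) + 2512 = 45076
q[9] = 4(45076) + 10641 = 190945
q[10] = 4(190945) + 45076 = 808856
q[11] = 4(808856) + 190945 = 3426369

3426369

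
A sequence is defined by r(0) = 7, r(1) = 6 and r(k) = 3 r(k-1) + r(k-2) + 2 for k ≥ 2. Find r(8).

35295

r(2) = 3(6) + 7 + 2 = 27
r(3) = 3(27) + 6 + 2 = 89
r(4) = 3(89) + 27 + 2 = 296
r(5) = 3(296) + 89 + 2 = 979
r(6) = 3(979) + 296 + 2 = 3235
r(7) = 3(3235) + 979 + 2 = 10686
r(8) = 3(10686) + 3235 + 2 = 35295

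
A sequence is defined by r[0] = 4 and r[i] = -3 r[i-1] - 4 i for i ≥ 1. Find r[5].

r[1] = -3·4 - 4 = -16
r[2] = -3·(-16) - 8 = 40
r[3] = -3·40 - 12 = -132
r[4] = -3·(-132) - 16 = 380
r[5] = -3·380 - 20 = -1160

-1160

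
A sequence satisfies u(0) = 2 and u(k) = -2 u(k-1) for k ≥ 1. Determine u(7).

u(1) = -2*2 = -4
u(2) = -2*(-4) = 8
u(3) = -2*8 = -16
u(4) = -2*(-16) = 32
u(5) = -2*32 = -64
u(6) = -2*(-64) = 128
u(7) = -2*128 = -256

-256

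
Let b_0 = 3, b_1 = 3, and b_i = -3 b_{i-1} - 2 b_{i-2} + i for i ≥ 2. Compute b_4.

b_2 = -3(3) - 2(3) + 2 = -13
b_3 = -3(-13) - 2(3) + 3 = 36
b_4 = -3(36) - 2(-13) + 4 = -78

-78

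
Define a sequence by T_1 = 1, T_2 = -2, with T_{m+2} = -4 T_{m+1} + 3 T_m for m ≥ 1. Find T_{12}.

T_3 = -4(-2) + 3(1) = 11
T_4 = -4(11) + 3(-2) = -50
T_5 = -4(-50) + 3(11) = 233
T_6 = -4(233) + 3(-50) = -1082
T_7 = -4(-1082) + 3(233) = 5027
T_8 = -4(5027) + 3(-1082) = -23354
T_9 = -4(-23354) + 3(5027) = 108497
T_{10} = -4(108497) + 3(-23354) = -504050
T_{11} = -4(-504050) + 3(108497) = 2341691
T_{12} = -4(2341691) + 3(-504050) = -10878914

-10878914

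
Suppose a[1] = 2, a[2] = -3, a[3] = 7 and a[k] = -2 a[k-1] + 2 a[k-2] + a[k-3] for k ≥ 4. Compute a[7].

a[4] = -2*7 + 2*(-3) + 2 = -18
a[5] = -2*(-18) + 2*7 + (-3) = 47
a[6] = -2*47 + 2*(-18) + 7 = -123
a[7] = -2*(-123) + 2*47 + (-18) = 322

322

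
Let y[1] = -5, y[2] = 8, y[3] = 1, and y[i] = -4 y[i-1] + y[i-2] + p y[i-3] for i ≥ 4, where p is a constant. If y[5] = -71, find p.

y[4] = 4 - 5p
y[5] = -15 + 28p
So -15 + 28p = -71, giving p = -2.

-2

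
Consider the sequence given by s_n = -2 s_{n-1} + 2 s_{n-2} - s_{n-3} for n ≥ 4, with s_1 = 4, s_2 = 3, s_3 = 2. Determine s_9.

354

s_4 = -2(2) + 2(3) - 4 = -2
s_5 = -2(-2) + 2(2) - 3 = 5
s_6 = -2(5) + 2(-2) - 2 = -16
s_7 = -2(-16) + 2(5) - (-2) = 44
s_8 = -2(44) + 2(-16) - 5 = -125
s_9 = -2(-125) + 2(44) - (-16) = 354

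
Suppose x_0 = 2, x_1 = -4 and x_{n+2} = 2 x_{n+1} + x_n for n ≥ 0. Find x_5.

-92

x_2 = 2*(-4) + 2 = -6
x_3 = 2*(-6) + (-4) = -16
x_4 = 2*(-16) + (-6) = -38
x_5 = 2*(-38) + (-16) = -92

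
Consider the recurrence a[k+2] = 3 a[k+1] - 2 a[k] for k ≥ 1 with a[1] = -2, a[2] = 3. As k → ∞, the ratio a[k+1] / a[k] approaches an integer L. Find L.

2

The characteristic equation is r^2 - 3r + 2 = 0, which factors as (r - 2)(r - 1) = 0.
So the roots are 2 and 1. Since |2| > |1| and the coefficient of 2^k is non-zero, the ratio tends to 2.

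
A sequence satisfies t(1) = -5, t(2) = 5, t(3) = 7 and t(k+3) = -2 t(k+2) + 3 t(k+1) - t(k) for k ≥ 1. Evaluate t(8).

5

t(4) = -2·7 + 3·5 - (-5) = 6
t(5) = -2·6 + 3·7 - 5 = 4
t(6) = -2·4 + 3·6 - 7 = 3
t(7) = -2·3 + 3·4 - 6 = 0
t(8) = -2·0 + 3·3 - 4 = 5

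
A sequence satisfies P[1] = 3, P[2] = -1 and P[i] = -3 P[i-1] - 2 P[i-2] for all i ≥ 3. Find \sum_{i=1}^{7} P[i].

P[3] = -3(-1) - 2(3) = -3
P[4] = -3(-3) - 2(-1) = 11
P[5] = -3(11) - 2(-3) = -27
P[6] = -3(-27) - 2(11) = 59
P[7] = -3(59) - 2(-27) = -123
Sum = 3 + (-1) + (-3) + 11 + (-27) + 59 + (-123) = -81

-81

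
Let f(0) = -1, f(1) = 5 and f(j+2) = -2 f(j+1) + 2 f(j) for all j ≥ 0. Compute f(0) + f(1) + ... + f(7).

f(2) = -2·5 + 2·(-1) = -12
f(3) = -2·(-12) + 2·5 = 34
f(4) = -2·34 + 2·(-12) = -92
f(5) = -2·(-92) + 2·34 = 252
f(6) = -2·252 + 2·(-92) = -688
f(7) = -2·(-688) + 2·252 = 1880
Sum = (-1) + 5 + (-12) + 34 + (-92) + 252 + (-688) + 1880 = 1378

1378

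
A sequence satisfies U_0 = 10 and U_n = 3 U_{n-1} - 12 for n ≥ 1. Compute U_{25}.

The fixed point is -12/(1 - 3) = 6, so U_n - 6 = 3(U_{n-1} - 6).
Hence U_n = 4·3^n + 6.
U_{25} = 4·3^{25} + 6 = 4·847288609443 + 6 = 3389154437778.

3389154437778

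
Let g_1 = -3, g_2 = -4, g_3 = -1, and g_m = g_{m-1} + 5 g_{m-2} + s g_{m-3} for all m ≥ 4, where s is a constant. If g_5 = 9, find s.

g_4 = -21 - 3s
g_5 = -26 - 7s
So -26 - 7s = 9, giving s = -5.

-5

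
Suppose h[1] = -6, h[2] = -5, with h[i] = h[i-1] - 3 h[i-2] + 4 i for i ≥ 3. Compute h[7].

h[3] = (-5) - 3·(-6) + 12 = 25
h[4] = 25 - 3·(-5) + 16 = 56
h[5] = 56 - 3·25 + 20 = 1
h[6] = 1 - 3·56 + 24 = -143
h[7] = (-143) - 3·1 + 28 = -118

-118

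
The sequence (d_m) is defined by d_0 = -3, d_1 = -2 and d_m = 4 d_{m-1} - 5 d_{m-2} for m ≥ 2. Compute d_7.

718

d_2 = 4·(-2) - 5·(-3) = 7
d_3 = 4·7 - 5·(-2) = 38
d_4 = 4·38 - 5·7 = 117
d_5 = 4·117 - 5·38 = 278
d_6 = 4·278 - 5·117 = 527
d_7 = 4·527 - 5·278 = 718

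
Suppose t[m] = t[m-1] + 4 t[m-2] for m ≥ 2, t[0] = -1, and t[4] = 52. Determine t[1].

Let t[1] = w.
t[2] = -4 + w
t[3] = -4 + 5w
t[4] = -20 + 9w
So -20 + 9w = 52, giving w = 8.

8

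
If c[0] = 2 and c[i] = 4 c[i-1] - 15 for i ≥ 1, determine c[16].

The fixed point is -15/(1 - 4) = 5, so c[i] - 5 = 4(c[i-1] - 5).
Hence c[i] = -3·4^i + 5.
c[16] = -3·4^{16} + 5 = -3·4294967296 + 5 = -12884901883.

-12884901883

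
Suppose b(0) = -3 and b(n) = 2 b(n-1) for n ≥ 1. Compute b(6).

-192

b(1) = 2*(-3) = -6
b(2) = 2*(-6) = -12
b(3) = 2*(-12) = -24
b(4) = 2*(-24) = -48
b(5) = 2*(-48) = -96
b(6) = 2*(-96) = -192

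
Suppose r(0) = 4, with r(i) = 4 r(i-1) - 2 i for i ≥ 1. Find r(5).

r(1) = 4(4) - 2 = 14
r(2) = 4(14) - 4 = 52
r(3) = 4(52) - 6 = 202
r(4) = 4(202) - 8 = 800
r(5) = 4(800) - 10 = 3190

3190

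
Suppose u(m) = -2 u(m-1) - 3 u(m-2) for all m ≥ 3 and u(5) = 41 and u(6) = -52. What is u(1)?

-3

Rearranging, u(m-2) = (u(m) + 2 u(m-1)) / -3.
u(4) = (-52 + 2*41) / -3 = 30/-3 = -10
u(3) = (41 + 2*(-10)) / -3 = 21/-3 = -7
u(2) = (-10 + 2*(-7)) / -3 = -24/-3 = 8
u(1) = (-7 + 2*8) / -3 = 9/-3 = -3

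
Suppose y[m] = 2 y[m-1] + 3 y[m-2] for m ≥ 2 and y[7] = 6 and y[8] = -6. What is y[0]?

-6

Rearranging, y[m-2] = (y[m] - 2 y[m-1]) / 3.
y[6] = (-6 - 2(6)) / 3 = -18/3 = -6
y[5] = (6 - 2(-6)) / 3 = 18/3 = 6
y[4] = (-6 - 2(6)) / 3 = -18/3 = -6
y[3] = (6 - 2(-6)) / 3 = 18/3 = 6
y[2] = (-6 - 2(6)) / 3 = -18/3 = -6
y[1] = (6 - 2(-6)) / 3 = 18/3 = 6
y[0] = (-6 - 2(6)) / 3 = -18/3 = -6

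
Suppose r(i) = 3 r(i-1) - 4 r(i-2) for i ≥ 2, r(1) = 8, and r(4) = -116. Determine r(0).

7

Let r(0) = w.
r(2) = 24 - 4w
r(3) = 40 - 12w
r(4) = 24 - 20w
So 24 - 20w = -116, giving w = 7.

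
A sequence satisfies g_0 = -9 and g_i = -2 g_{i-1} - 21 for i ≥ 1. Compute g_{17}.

262137

The fixed point is -21/(1 + 2) = -7, so g_i + 7 = -2(g_{i-1} + 7).
Hence g_i = -2·(-2)^i - 7.
g_{17} = -2·(-2)^{17} - 7 = -2·-131072 - 7 = 262137.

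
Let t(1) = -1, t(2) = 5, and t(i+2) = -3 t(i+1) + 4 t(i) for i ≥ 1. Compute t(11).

-1258291

t(3) = -3·5 + 4·(-1) = -19
t(4) = -3·(-19) + 4·5 = 77
t(5) = -3·77 + 4·(-19) = -307
t(6) = -3·(-307) + 4·77 = 1229
t(7) = -3·1229 + 4·(-307) = -4915
t(8) = -3·(-4915) + 4·1229 = 19661
t(9) = -3·19661 + 4·(-4915) = -78643
t(10) = -3·(-78643) + 4·19661 = 314573
t(11) = -3·314573 + 4·(-78643) = -1258291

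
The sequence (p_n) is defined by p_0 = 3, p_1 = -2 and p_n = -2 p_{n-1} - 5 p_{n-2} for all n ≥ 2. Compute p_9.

p_2 = -2(-2) - 5(3) = -11
p_3 = -2(-11) - 5(-2) = 32
p_4 = -2(32) - 5(-11) = -9
p_5 = -2(-9) - 5(32) = -142
p_6 = -2(-142) - 5(-9) = 329
p_7 = -2(329) - 5(-142) = 52
p_8 = -2(52) - 5(329) = -1749
p_9 = -2(-1749) - 5(52) = 3238

3238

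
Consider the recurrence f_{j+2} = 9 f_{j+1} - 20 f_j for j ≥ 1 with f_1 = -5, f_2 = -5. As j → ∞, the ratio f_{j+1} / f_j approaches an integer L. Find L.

5

The characteristic equation is r^2 - 9r + 20 = 0, which factors as (r - 5)(r - 4) = 0.
So the roots are 5 and 4. Since |5| > |4| and the coefficient of 5^j is non-zero, the ratio tends to 5.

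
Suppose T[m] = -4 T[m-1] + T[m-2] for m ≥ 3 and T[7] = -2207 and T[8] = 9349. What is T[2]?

Rearranging, T[m-2] = T[m] + 4 T[m-1].
T[6] = 9349 + 4·(-2207) = 521
T[5] = -2207 + 4·521 = -123
T[4] = 521 + 4·(-123) = 29
T[3] = -123 + 4·29 = -7
T[2] = 29 + 4·(-7) = 1

1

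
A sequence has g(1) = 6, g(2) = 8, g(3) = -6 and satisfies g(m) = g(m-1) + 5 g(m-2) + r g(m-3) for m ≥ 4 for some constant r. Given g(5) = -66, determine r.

g(4) = 34 + 6r
g(5) = 4 + 14r
So 4 + 14r = -66, giving r = -5.

-5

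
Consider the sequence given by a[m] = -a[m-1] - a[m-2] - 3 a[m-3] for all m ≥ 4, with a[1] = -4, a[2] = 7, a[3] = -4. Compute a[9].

-136

a[4] = -(-4) - 7 - 3(-4) = 9
a[5] = -9 - (-4) - 3(7) = -26
a[6] = -(-26) - 9 - 3(-4) = 29
a[7] = -29 - (-26) - 3(9) = -30
a[8] = -(-30) - 29 - 3(-26) = 79
a[9] = -79 - (-30) - 3(29) = -136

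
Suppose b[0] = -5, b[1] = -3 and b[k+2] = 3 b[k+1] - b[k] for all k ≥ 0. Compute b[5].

-60

b[2] = 3*(-3) - (-5) = -4
b[3] = 3*(-4) - (-3) = -9
b[4] = 3*(-9) - (-4) = -23
b[5] = 3*(-23) - (-9) = -60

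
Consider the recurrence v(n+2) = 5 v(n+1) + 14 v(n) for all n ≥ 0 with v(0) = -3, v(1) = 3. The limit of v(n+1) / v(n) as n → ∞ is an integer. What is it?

7

The characteristic equation is r^2 - 5r - 14 = 0, which factors as (r - 7)(r + 2) = 0.
So the roots are 7 and -2. Since |7| > |-2| and the coefficient of 7^n is non-zero, the ratio tends to 7.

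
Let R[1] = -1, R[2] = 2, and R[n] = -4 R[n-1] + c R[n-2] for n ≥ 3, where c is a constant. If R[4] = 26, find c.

R[3] = -8 - c
R[4] = 32 + 6c
So 32 + 6c = 26, giving c = -1.

-1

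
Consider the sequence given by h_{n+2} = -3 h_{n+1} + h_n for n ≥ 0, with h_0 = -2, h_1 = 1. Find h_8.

-6305

h_2 = -3·1 + (-2) = -5
h_3 = -3·(-5) + 1 = 16
h_4 = -3·16 + (-5) = -53
h_5 = -3·(-53) + 16 = 175
h_6 = -3·175 + (-53) = -578
h_7 = -3·(-578) + 175 = 1909
h_8 = -3·1909 + (-578) = -6305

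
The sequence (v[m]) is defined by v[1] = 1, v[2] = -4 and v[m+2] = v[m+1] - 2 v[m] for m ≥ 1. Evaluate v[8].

v[3] = (-4) - 2*1 = -6
v[4] = (-6) - 2*(-4) = 2
v[5] = 2 - 2*(-6) = 14
v[6] = 14 - 2*2 = 10
v[7] = 10 - 2*14 = -18
v[8] = (-18) - 2*10 = -38

-38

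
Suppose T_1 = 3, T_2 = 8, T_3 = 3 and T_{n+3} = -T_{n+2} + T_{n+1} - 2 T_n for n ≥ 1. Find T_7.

T_4 = -3 + 8 - 2·3 = -1
T_5 = -(-1) + 3 - 2·8 = -12
T_6 = -(-12) + (-1) - 2·3 = 5
T_7 = -5 + (-12) - 2·(-1) = -15

-15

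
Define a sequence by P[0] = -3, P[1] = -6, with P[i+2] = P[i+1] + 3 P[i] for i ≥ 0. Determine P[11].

-26529

P[2] = (-6) + 3*(-3) = -15
P[3] = (-15) + 3*(-6) = -33
P[4] = (-33) + 3*(-15) = -78
P[5] = (-78) + 3*(-33) = -177
P[6] = (-177) + 3*(-78) = -411
P[7] = (-411) + 3*(-177) = -942
P[8] = (-942) + 3*(-411) = -2175
P[9] = (-2175) + 3*(-942) = -5001
P[10] = (-5001) + 3*(-2175) = -11526
P[11] = (-11526) + 3*(-5001) = -26529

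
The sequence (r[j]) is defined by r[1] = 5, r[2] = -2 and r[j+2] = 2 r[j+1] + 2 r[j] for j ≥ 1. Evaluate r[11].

11104

r[3] = 2*(-2) + 2*5 = 6
r[4] = 2*6 + 2*(-2) = 8
r[5] = 2*8 + 2*6 = 28
r[6] = 2*28 + 2*8 = 72
r[7] = 2*72 + 2*28 = 200
r[8] = 2*200 + 2*72 = 544
r[9] = 2*544 + 2*200 = 1488
r[10] = 2*1488 + 2*544 = 4064
r[11] = 2*4064 + 2*1488 = 11104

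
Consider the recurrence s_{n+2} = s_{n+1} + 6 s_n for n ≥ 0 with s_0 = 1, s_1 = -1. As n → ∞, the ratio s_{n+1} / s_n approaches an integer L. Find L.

The characteristic equation is r^2 - r - 6 = 0, which factors as (r - 3)(r + 2) = 0.
So the roots are 3 and -2. Since |3| > |-2| and the coefficient of 3^n is non-zero, the ratio tends to 3.

3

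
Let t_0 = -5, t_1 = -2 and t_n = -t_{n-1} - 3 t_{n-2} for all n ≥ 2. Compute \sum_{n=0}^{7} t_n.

t_2 = -(-2) - 3(-5) = 17
t_3 = -17 - 3(-2) = -11
t_4 = -(-11) - 3(17) = -40
t_5 = -(-40) - 3(-11) = 73
t_6 = -73 - 3(-40) = 47
t_7 = -47 - 3(73) = -266
Sum = (-5) + (-2) + 17 + (-11) + (-40) + 73 + 47 + (-266) = -187

-187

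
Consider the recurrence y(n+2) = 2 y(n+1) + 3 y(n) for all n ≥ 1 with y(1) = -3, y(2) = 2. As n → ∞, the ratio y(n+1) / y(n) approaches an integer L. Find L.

The characteristic equation is r^2 - 2r - 3 = 0, which factors as (r - 3)(r + 1) = 0.
So the roots are 3 and -1. Since |3| > |-1| and the coefficient of 3^n is non-zero, the ratio tends to 3.

3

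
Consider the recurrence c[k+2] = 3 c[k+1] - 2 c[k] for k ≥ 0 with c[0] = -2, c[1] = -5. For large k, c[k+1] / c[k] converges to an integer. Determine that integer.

2

The characteristic equation is r^2 - 3r + 2 = 0, which factors as (r - 2)(r - 1) = 0.
So the roots are 2 and 1. Since |2| > |1| and the coefficient of 2^k is non-zero, the ratio tends to 2.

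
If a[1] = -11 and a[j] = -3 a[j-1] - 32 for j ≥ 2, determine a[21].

-10460353211

The fixed point is -32/(1 + 3) = -8, so a[j] + 8 = -3(a[j-1] + 8).
Hence a[j] = -3·(-3)^{j-1} - 8.
a[21] = -3·(-3)^{20} - 8 = -3·3486784401 - 8 = -10460353211.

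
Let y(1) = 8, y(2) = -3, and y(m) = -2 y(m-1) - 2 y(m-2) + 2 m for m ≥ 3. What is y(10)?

-64

y(3) = -2(-3) - 2(8) + 6 = -4
y(4) = -2(-4) - 2(-3) + 8 = 22
y(5) = -2(22) - 2(-4) + 10 = -26
y(6) = -2(-26) - 2(22) + 12 = 20
y(7) = -2(20) - 2(-26) + 14 = 26
y(8) = -2(26) - 2(20) + 16 = -76
y(9) = -2(-76) - 2(26) + 18 = 118
y(10) = -2(118) - 2(-76) + 20 = -64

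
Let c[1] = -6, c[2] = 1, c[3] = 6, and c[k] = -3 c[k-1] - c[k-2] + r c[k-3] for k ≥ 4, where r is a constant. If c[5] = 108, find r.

3

c[4] = -19 - 6r
c[5] = 51 + 19r
So 51 + 19r = 108, giving r = 3.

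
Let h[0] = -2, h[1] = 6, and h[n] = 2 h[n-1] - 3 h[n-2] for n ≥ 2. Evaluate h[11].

h[2] = 2·6 - 3·(-2) = 18
h[3] = 2·18 - 3·6 = 18
h[4] = 2·18 - 3·18 = -18
h[5] = 2·(-18) - 3·18 = -90
h[6] = 2·(-90) - 3·(-18) = -126
h[7] = 2·(-126) - 3·(-90) = 18
h[8] = 2·18 - 3·(-126) = 414
h[9] = 2·414 - 3·18 = 774
h[10] = 2·774 - 3·414 = 306
h[11] = 2·306 - 3·774 = -1710

-1710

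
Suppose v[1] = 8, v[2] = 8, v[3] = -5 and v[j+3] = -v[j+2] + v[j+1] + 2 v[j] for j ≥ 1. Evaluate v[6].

37

v[4] = -(-5) + 8 + 2(8) = 29
v[5] = -29 + (-5) + 2(8) = -18
v[6] = -(-18) + 29 + 2(-5) = 37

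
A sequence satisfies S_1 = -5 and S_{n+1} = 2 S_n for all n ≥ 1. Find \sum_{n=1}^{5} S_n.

-155

S_2 = 2·(-5) = -10
S_3 = 2·(-10) = -20
S_4 = 2·(-20) = -40
S_5 = 2·(-40) = -80
Sum = (-5) + (-10) + (-20) + (-40) + (-80) = -155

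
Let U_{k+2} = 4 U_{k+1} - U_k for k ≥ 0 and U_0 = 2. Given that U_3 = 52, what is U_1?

Let U_1 = x.
U_2 = -2 + 4x
U_3 = -8 + 15x
So -8 + 15x = 52, giving x = 4.

4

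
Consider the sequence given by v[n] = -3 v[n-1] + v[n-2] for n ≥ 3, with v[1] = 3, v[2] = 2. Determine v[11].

-46764

v[3] = -3*2 + 3 = -3
v[4] = -3*(-3) + 2 = 11
v[5] = -3*11 + (-3) = -36
v[6] = -3*(-36) + 11 = 119
v[7] = -3*119 + (-36) = -393
v[8] = -3*(-393) + 119 = 1298
v[9] = -3*1298 + (-393) = -4287
v[10] = -3*(-4287) + 1298 = 14159
v[11] = -3*14159 + (-4287) = -46764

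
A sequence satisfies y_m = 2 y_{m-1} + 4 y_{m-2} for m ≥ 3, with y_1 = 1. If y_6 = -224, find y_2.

Let y_2 = x.
y_3 = 4 + 2x
y_4 = 8 + 8x
y_5 = 32 + 24x
y_6 = 96 + 80x
So 96 + 80x = -224, giving x = -4.

-4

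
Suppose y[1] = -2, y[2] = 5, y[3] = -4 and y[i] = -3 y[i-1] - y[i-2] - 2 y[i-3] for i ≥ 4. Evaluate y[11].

-22771

y[4] = -3(-4) - 5 - 2(-2) = 11
y[5] = -3(11) - (-4) - 2(5) = -39
y[6] = -3(-39) - 11 - 2(-4) = 114
y[7] = -3(114) - (-39) - 2(11) = -325
y[8] = -3(-325) - 114 - 2(-39) = 939
y[9] = -3(939) - (-325) - 2(114) = -2720
y[10] = -3(-2720) - 939 - 2(-325) = 7871
y[11] = -3(7871) - (-2720) - 2(939) = -22771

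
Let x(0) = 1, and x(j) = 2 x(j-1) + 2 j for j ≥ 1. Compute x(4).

x(1) = 2(1) + 2 = 4
x(2) = 2(4) + 4 = 12
x(3) = 2(12) + 6 = 30
x(4) = 2(30) + 8 = 68

68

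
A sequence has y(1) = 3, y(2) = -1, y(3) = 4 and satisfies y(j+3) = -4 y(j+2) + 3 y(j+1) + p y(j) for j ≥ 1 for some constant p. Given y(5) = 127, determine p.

-3

y(4) = -19 + 3p
y(5) = 88 - 13p
So 88 - 13p = 127, giving p = -3.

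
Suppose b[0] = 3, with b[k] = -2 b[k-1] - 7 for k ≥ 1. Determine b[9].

-2733

b[1] = -2*3 - 7 = -13
b[2] = -2*(-13) - 7 = 19
b[3] = -2*19 - 7 = -45
b[4] = -2*(-45) - 7 = 83
b[5] = -2*83 - 7 = -173
b[6] = -2*(-173) - 7 = 339
b[7] = -2*339 - 7 = -685
b[8] = -2*(-685) - 7 = 1363
b[9] = -2*1363 - 7 = -2733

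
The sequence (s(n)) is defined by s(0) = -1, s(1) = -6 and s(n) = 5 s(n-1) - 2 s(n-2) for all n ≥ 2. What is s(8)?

-252856

s(2) = 5(-6) - 2(-1) = -28
s(3) = 5(-28) - 2(-6) = -128
s(4) = 5(-128) - 2(-28) = -584
s(5) = 5(-584) - 2(-128) = -2664
s(6) = 5(-2664) - 2(-584) = -12152
s(7) = 5(-12152) - 2(-2664) = -55432
s(8) = 5(-55432) - 2(-12152) = -252856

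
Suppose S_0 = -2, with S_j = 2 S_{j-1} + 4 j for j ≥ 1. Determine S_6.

352

S_1 = 2·(-2) + 4 = 0
S_2 = 2·0 + 8 = 8
S_3 = 2·8 + 12 = 28
S_4 = 2·28 + 16 = 72
S_5 = 2·72 + 20 = 164
S_6 = 2·164 + 24 = 352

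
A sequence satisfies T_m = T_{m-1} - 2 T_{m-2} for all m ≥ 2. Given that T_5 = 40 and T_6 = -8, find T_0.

6

Rearranging, T_{m-2} = (T_m - T_{m-1}) / -2.
T_4 = (-8 - 40) / -2 = -48/-2 = 24
T_3 = (40 - 24) / -2 = 16/-2 = -8
T_2 = (24 - (-8)) / -2 = 32/-2 = -16
T_1 = (-8 - (-16)) / -2 = 8/-2 = -4
T_0 = (-16 - (-4)) / -2 = -12/-2 = 6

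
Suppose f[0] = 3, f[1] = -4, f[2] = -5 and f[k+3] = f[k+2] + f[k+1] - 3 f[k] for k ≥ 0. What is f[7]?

f[3] = (-5) + (-4) - 3*3 = -18
f[4] = (-18) + (-5) - 3*(-4) = -11
f[5] = (-11) + (-18) - 3*(-5) = -14
f[6] = (-14) + (-11) - 3*(-18) = 29
f[7] = 29 + (-14) - 3*(-11) = 48

48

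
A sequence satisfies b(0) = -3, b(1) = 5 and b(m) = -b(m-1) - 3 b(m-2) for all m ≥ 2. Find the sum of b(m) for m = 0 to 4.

b(2) = -5 - 3*(-3) = 4
b(3) = -4 - 3*5 = -19
b(4) = -(-19) - 3*4 = 7
Sum = (-3) + 5 + 4 + (-19) + 7 = -6

-6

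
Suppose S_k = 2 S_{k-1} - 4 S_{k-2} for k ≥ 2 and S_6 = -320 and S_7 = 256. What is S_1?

Rearranging, S_{k-2} = (S_k - 2 S_{k-1}) / -4.
S_5 = (256 - 2·(-320)) / -4 = 896/-4 = -224
S_4 = (-320 - 2·(-224)) / -4 = 128/-4 = -32
S_3 = (-224 - 2·(-32)) / -4 = -160/-4 = 40
S_2 = (-32 - 2·40) / -4 = -112/-4 = 28
S_1 = (40 - 2·28) / -4 = -16/-4 = 4

4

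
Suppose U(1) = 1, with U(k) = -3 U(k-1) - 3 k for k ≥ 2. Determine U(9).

15165

U(2) = -3*1 - 6 = -9
U(3) = -3*(-9) - 9 = 18
U(4) = -3*18 - 12 = -66
U(5) = -3*(-66) - 15 = 183
U(6) = -3*183 - 18 = -567
U(7) = -3*(-567) - 21 = 1680
U(8) = -3*1680 - 24 = -5064
U(9) = -3*(-5064) - 27 = 15165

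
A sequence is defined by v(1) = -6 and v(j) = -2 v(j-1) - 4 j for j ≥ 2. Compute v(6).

112

v(2) = -2*(-6) - 8 = 4
v(3) = -2*4 - 12 = -20
v(4) = -2*(-20) - 16 = 24
v(5) = -2*24 - 20 = -68
v(6) = -2*(-68) - 24 = 112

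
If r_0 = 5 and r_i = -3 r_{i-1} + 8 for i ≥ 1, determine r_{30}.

617673396283949

The fixed point is 8/(1 + 3) = 2, so r_i - 2 = -3(r_{i-1} - 2).
Hence r_i = 3·(-3)^i + 2.
r_{30} = 3·(-3)^{30} + 2 = 3·205891132094649 + 2 = 617673396283949.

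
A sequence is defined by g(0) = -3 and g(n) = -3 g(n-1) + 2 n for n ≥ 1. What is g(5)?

g(1) = -3*(-3) + 2 = 11
g(2) = -3*11 + 4 = -29
g(3) = -3*(-29) + 6 = 93
g(4) = -3*93 + 8 = -271
g(5) = -3*(-271) + 10 = 823

823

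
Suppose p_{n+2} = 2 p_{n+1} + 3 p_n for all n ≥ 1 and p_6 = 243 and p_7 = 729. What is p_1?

Rearranging, p_{n-2} = (p_n - 2 p_{n-1}) / 3.
p_5 = (729 - 2·243) / 3 = 243/3 = 81
p_4 = (243 - 2·81) / 3 = 81/3 = 27
p_3 = (81 - 2·27) / 3 = 27/3 = 9
p_2 = (27 - 2·9) / 3 = 9/3 = 3
p_1 = (9 - 2·3) / 3 = 3/3 = 1

1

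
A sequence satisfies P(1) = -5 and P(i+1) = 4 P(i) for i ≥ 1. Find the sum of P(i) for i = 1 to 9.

-436905

P(2) = 4(-5) = -20
P(3) = 4(-20) = -80
P(4) = 4(-80) = -320
P(5) = 4(-320) = -1280
P(6) = 4(-1280) = -5120
P(7) = 4(-5120) = -20480
P(8) = 4(-20480) = -81920
P(9) = 4(-81920) = -327680
Sum = (-5) + (-20) + (-80) + (-320) + (-1280) + (-5120) + (-20480) + (-81920) + (-327680) = -436905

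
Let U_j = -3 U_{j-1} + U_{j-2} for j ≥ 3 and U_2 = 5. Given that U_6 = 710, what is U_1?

Let U_1 = x.
U_3 = -15 + x
U_4 = 50 - 3x
U_5 = -165 + 10x
U_6 = 545 - 33x
So 545 - 33x = 710, giving x = -5.

-5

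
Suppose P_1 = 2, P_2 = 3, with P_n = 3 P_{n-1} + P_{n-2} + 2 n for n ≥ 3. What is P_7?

2366

P_3 = 3·3 + 2 + 6 = 17
P_4 = 3·17 + 3 + 8 = 62
P_5 = 3·62 + 17 + 10 = 213
P_6 = 3·213 + 62 + 12 = 713
P_7 = 3·713 + 213 + 14 = 2366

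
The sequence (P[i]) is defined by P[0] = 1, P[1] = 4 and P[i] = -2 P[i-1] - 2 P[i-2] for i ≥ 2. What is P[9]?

P[2] = -2*4 - 2*1 = -10
P[3] = -2*(-10) - 2*4 = 12
P[4] = -2*12 - 2*(-10) = -4
P[5] = -2*(-4) - 2*12 = -16
P[6] = -2*(-16) - 2*(-4) = 40
P[7] = -2*40 - 2*(-16) = -48
P[8] = -2*(-48) - 2*40 = 16
P[9] = -2*16 - 2*(-48) = 64

64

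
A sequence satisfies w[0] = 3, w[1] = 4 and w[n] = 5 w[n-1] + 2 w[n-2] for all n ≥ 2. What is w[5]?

3986

w[2] = 5(4) + 2(3) = 26
w[3] = 5(26) + 2(4) = 138
w[4] = 5(138) + 2(26) = 742
w[5] = 5(742) + 2(138) = 3986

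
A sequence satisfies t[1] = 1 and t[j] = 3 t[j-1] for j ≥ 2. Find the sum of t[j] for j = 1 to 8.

3280

t[2] = 3(1) = 3
t[3] = 3(3) = 9
t[4] = 3(9) = 27
t[5] = 3(27) = 81
t[6] = 3(81) = 243
t[7] = 3(243) = 729
t[8] = 3(729) = 2187
Sum = 1 + 3 + 9 + 27 + 81 + 243 + 729 + 2187 = 3280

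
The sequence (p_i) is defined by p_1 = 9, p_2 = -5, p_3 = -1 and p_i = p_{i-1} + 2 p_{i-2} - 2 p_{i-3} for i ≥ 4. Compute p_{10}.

-365

p_4 = (-1) + 2·(-5) - 2·9 = -29
p_5 = (-29) + 2·(-1) - 2·(-5) = -21
p_6 = (-21) + 2·(-29) - 2·(-1) = -77
p_7 = (-77) + 2·(-21) - 2·(-29) = -61
p_8 = (-61) + 2·(-77) - 2·(-21) = -173
p_9 = (-173) + 2·(-61) - 2·(-77) = -141
p_{10} = (-141) + 2·(-173) - 2·(-61) = -365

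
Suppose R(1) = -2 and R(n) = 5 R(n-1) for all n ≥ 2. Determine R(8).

-156250

R(2) = 5*(-2) = -10
R(3) = 5*(-10) = -50
R(4) = 5*(-50) = -250
R(5) = 5*(-250) = -1250
R(6) = 5*(-1250) = -6250
R(7) = 5*(-6250) = -31250
R(8) = 5*(-31250) = -156250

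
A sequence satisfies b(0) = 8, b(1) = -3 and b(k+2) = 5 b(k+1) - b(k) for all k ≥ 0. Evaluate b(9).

b(2) = 5*(-3) - 8 = -23
b(3) = 5*(-23) - (-3) = -112
b(4) = 5*(-112) - (-23) = -537
b(5) = 5*(-537) - (-112) = -2573
b(6) = 5*(-2573) - (-537) = -12328
b(7) = 5*(-12328) - (-2573) = -59067
b(8) = 5*(-59067) - (-12328) = -283007
b(9) = 5*(-283007) - (-59067) = -1355968

-1355968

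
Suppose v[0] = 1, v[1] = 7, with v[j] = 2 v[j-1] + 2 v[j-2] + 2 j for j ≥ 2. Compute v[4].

168

v[2] = 2(7) + 2(1) + 4 = 20
v[3] = 2(20) + 2(7) + 6 = 60
v[4] = 2(60) + 2(20) + 8 = 168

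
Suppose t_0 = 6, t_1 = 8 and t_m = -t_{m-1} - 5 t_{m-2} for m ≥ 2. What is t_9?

-10642

t_2 = -8 - 5·6 = -38
t_3 = -(-38) - 5·8 = -2
t_4 = -(-2) - 5·(-38) = 192
t_5 = -192 - 5·(-2) = -182
t_6 = -(-182) - 5·192 = -778
t_7 = -(-778) - 5·(-182) = 1688
t_8 = -1688 - 5·(-778) = 2202
t_9 = -2202 - 5·1688 = -10642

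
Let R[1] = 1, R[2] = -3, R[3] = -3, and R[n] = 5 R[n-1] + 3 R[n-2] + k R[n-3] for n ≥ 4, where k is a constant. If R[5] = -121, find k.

R[4] = -24 + k
R[5] = -129 + 2k
So -129 + 2k = -121, giving k = 4.

4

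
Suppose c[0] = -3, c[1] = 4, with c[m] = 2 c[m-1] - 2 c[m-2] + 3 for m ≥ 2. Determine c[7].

-101

c[2] = 2*4 - 2*(-3) + 3 = 17
c[3] = 2*17 - 2*4 + 3 = 29
c[4] = 2*29 - 2*17 + 3 = 27
c[5] = 2*27 - 2*29 + 3 = -1
c[6] = 2*(-1) - 2*27 + 3 = -53
c[7] = 2*(-53) - 2*(-1) + 3 = -101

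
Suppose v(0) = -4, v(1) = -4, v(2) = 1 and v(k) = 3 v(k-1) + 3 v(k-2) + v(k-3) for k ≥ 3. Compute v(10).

-132979

v(3) = 3·1 + 3·(-4) + (-4) = -13
v(4) = 3·(-13) + 3·1 + (-4) = -40
v(5) = 3·(-40) + 3·(-13) + 1 = -158
v(6) = 3·(-158) + 3·(-40) + (-13) = -607
v(7) = 3·(-607) + 3·(-158) + (-40) = -2335
v(8) = 3·(-2335) + 3·(-607) + (-158) = -8984
v(9) = 3·(-8984) + 3·(-2335) + (-607) = -34564
v(10) = 3·(-34564) + 3·(-8984) + (-2335) = -132979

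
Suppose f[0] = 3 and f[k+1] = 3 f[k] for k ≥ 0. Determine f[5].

f[1] = 3(3) = 9
f[2] = 3(9) = 27
f[3] = 3(27) = 81
f[4] = 3(81) = 243
f[5] = 3(243) = 729

729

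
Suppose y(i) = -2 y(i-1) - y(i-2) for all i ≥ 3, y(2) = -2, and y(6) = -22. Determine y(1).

Let y(1) = w.
y(3) = 4 - w
y(4) = -6 + 2w
y(5) = 8 - 3w
y(6) = -10 + 4w
So -10 + 4w = -22, giving w = -3.

-3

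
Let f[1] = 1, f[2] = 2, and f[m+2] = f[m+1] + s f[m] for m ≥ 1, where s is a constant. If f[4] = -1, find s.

-1

f[3] = 2 + s
f[4] = 2 + 3s
So 2 + 3s = -1, giving s = -1.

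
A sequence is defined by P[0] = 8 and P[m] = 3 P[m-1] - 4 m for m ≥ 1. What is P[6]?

3660

P[1] = 3·8 - 4 = 20
P[2] = 3·20 - 8 = 52
P[3] = 3·52 - 12 = 144
P[4] = 3·144 - 16 = 416
P[5] = 3·416 - 20 = 1228
P[6] = 3·1228 - 24 = 3660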